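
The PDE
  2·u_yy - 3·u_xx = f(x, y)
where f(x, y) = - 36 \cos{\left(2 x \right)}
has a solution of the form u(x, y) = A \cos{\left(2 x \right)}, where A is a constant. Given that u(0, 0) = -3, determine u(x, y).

Substitute the ansatz u = A \cos{\left(2 x \right)} into the left-hand side.
Derivatives of the ansatz:
  u_yy = 0
  u_xx = - 4 A \cos{\left(2 x \right)}
Term by term:
  2·u_yy = 0
  -3·u_xx = 12 A \cos{\left(2 x \right)}
So the left-hand side equals
  12 A \cos{\left(2 x \right)}
This must equal f(x, y) = - 36 \cos{\left(2 x \right)} identically.
Matching coefficients of the independent functions:
  [\cos{\left(2 x \right)}]:  12 A = -36
Solving: A = -3.
Check against the point condition:
  u(0, 0) = -3  ⟹  A = -3  ✓
Hence u(x, y) = - 3 \cos{\left(2 x \right)}.

Answer: u(x, y) = - 3 \cos{\left(2 x \right)}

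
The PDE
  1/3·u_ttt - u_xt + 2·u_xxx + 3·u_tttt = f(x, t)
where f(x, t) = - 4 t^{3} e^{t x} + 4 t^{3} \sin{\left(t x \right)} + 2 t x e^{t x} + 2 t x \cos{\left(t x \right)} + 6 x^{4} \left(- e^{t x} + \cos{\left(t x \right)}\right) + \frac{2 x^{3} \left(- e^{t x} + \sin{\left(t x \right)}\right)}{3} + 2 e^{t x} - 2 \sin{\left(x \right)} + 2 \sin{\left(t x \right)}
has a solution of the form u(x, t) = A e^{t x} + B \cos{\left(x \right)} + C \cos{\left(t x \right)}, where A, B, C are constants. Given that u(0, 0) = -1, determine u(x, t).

Answer: u(x, t) = - 2 e^{t x} - \cos{\left(x \right)} + 2 \cos{\left(t x \right)}

Derivation:
Substitute the ansatz u = A e^{t x} + B \cos{\left(x \right)} + C \cos{\left(t x \right)} into the left-hand side.
Derivatives of the ansatz:
  u_ttt = A x^{3} e^{t x} + C x^{3} \sin{\left(t x \right)}
  u_xt = A t x e^{t x} + A e^{t x} - C t x \cos{\left(t x \right)} - C \sin{\left(t x \right)}
  u_xxx = A t^{3} e^{t x} + B \sin{\left(x \right)} + C t^{3} \sin{\left(t x \right)}
  u_tttt = A x^{4} e^{t x} + C x^{4} \cos{\left(t x \right)}
Term by term:
  1/3·u_ttt = \frac{A x^{3} e^{t x}}{3} + \frac{C x^{3} \sin{\left(t x \right)}}{3}
  -u_xt = - A t x e^{t x} - A e^{t x} + C t x \cos{\left(t x \right)} + C \sin{\left(t x \right)}
  2·u_xxx = 2 A t^{3} e^{t x} + 2 B \sin{\left(x \right)} + 2 C t^{3} \sin{\left(t x \right)}
  3·u_tttt = 3 A x^{4} e^{t x} + 3 C x^{4} \cos{\left(t x \right)}
So the left-hand side equals
  2 A t^{3} e^{t x} - A t x e^{t x} + 3 A x^{4} e^{t x} + \frac{A x^{3} e^{t x}}{3} - A e^{t x} + 2 B \sin{\left(x \right)} + 2 C t^{3} \sin{\left(t x \right)} + C t x \cos{\left(t x \right)} + 3 C x^{4} \cos{\left(t x \right)} + \frac{C x^{3} \sin{\left(t x \right)}}{3} + C \sin{\left(t x \right)}
This must equal f(x, t) identically; expanded, f = - 4 t^{3} e^{t x} + 4 t^{3} \sin{\left(t x \right)} + 2 t x e^{t x} + 2 t x \cos{\left(t x \right)} - 6 x^{4} e^{t x} + 6 x^{4} \cos{\left(t x \right)} - \frac{2 x^{3} e^{t x}}{3} + \frac{2 x^{3} \sin{\left(t x \right)}}{3} + 2 e^{t x} - 2 \sin{\left(x \right)} + 2 \sin{\left(t x \right)}.
Matching coefficients of the independent functions:
  [t^{3} e^{t x}]:  2 A = -4
  [t^{3} \sin{\left(t x \right)}]:  2 C = 4
  [x^{3} e^{t x}]:  \frac{A}{3} = - \frac{2}{3}
  [x^{3} \sin{\left(t x \right)}]:  \frac{C}{3} = \frac{2}{3}
  [x^{4} e^{t x}]:  3 A = -6
  [x^{4} \cos{\left(t x \right)}]:  3 C = 6
  [t x e^{t x}, e^{t x}]:  - A = 2
  [t x \cos{\left(t x \right)}, \sin{\left(t x \right)}]:  C = 2
  [\sin{\left(x \right)}]:  2 B = -2
Solving: A = -2, B = -1, C = 2.
Check against the point condition:
  u(0, 0) = -1  ⟹  A + B + C = -1  ✓
Hence u(x, t) = - 2 e^{t x} - \cos{\left(x \right)} + 2 \cos{\left(t x \right)}.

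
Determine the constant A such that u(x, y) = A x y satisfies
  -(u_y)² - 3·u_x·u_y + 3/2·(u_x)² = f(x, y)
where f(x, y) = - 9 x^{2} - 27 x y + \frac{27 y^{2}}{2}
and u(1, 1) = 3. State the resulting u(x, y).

Answer: u(x, y) = 3 x y

Derivation:
Substitute the ansatz u = A x y into the left-hand side.
Derivatives of the ansatz:
  u_y = A x
  u_x = A y
Term by term:
  -(u_y)² = - A^{2} x^{2}
  -3·u_x·u_y = - 3 A^{2} x y
  3/2·(u_x)² = \frac{3 A^{2} y^{2}}{2}
So the left-hand side equals
  - A^{2} x^{2} - 3 A^{2} x y + \frac{3 A^{2} y^{2}}{2}
This must equal f(x, y) = - 9 x^{2} - 27 x y + \frac{27 y^{2}}{2} identically.
Matching coefficients of the independent functions:
  [x^{2}]:  - A^{2} = -9
  [y^{2}]:  \frac{3 A^{2}}{2} = \frac{27}{2}
  [x y]:  - 3 A^{2} = -27
These equations allow (A) = (-3) or (3).
Impose the point condition(s):
  u(1, 1) = 3  ⟹  A = 3
Only A = 3 satisfies everything.
Hence u(x, y) = 3 x y.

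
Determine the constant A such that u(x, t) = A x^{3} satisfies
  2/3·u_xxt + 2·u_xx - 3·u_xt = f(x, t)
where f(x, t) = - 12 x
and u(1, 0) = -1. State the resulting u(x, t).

Substitute the ansatz u = A x^{3} into the left-hand side.
Derivatives of the ansatz:
  u_xxt = 0
  u_xx = 6 A x
  u_xt = 0
Term by term:
  2/3·u_xxt = 0
  2·u_xx = 12 A x
  -3·u_xt = 0
So the left-hand side equals
  12 A x
This must equal f(x, t) = - 12 x identically.
Matching coefficients of the independent functions:
  [x]:  12 A = -12
Solving: A = -1.
Check against the point condition:
  u(1, 0) = -1  ⟹  A = -1  ✓
Hence u(x, t) = - x^{3}.

Answer: u(x, t) = - x^{3}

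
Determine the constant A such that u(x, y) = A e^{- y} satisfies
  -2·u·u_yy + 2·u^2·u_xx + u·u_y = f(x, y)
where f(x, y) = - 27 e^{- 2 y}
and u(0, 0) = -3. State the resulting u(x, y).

Substitute the ansatz u = A e^{- y} into the left-hand side.
Derivatives of the ansatz:
  u_yy = A e^{- y}
  u_xx = 0
  u_y = - A e^{- y}
Term by term:
  -2·u·u_yy = - 2 A^{2} e^{- 2 y}
  2·u^2·u_xx = 0
  u·u_y = - A^{2} e^{- 2 y}
So the left-hand side equals
  - 3 A^{2} e^{- 2 y}
This must equal f(x, y) = - 27 e^{- 2 y} identically.
Matching coefficients of the independent functions:
  [e^{- 2 y}]:  - 3 A^{2} = -27
These equations allow (A) = (-3) or (3).
Impose the point condition(s):
  u(0, 0) = -3  ⟹  A = -3
Only A = -3 satisfies everything.
Hence u(x, y) = - 3 e^{- y}.

Answer: u(x, y) = - 3 e^{- y}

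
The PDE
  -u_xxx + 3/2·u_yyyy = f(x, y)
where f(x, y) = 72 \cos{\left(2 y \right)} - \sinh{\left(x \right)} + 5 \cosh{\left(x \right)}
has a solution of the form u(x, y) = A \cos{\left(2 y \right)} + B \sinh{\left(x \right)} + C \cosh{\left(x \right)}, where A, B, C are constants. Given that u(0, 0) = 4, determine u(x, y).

Substitute the ansatz u = A \cos{\left(2 y \right)} + B \sinh{\left(x \right)} + C \cosh{\left(x \right)} into the left-hand side.
Derivatives of the ansatz:
  u_xxx = B \cosh{\left(x \right)} + C \sinh{\left(x \right)}
  u_yyyy = 16 A \cos{\left(2 y \right)}
Term by term:
  -u_xxx = - B \cosh{\left(x \right)} - C \sinh{\left(x \right)}
  3/2·u_yyyy = 24 A \cos{\left(2 y \right)}
So the left-hand side equals
  24 A \cos{\left(2 y \right)} - B \cosh{\left(x \right)} - C \sinh{\left(x \right)}
This must equal f(x, y) = 72 \cos{\left(2 y \right)} - \sinh{\left(x \right)} + 5 \cosh{\left(x \right)} identically.
Matching coefficients of the independent functions:
  [\cos{\left(2 y \right)}]:  24 A = 72
  [\sinh{\left(x \right)}]:  - C = -1
  [\cosh{\left(x \right)}]:  - B = 5
Solving: A = 3, B = -5, C = 1.
Check against the point condition:
  u(0, 0) = 4  ⟹  A + C = 4  ✓
Hence u(x, y) = 3 \cos{\left(2 y \right)} - 5 \sinh{\left(x \right)} + \cosh{\left(x \right)}.

Answer: u(x, y) = 3 \cos{\left(2 y \right)} - 5 \sinh{\left(x \right)} + \cosh{\left(x \right)}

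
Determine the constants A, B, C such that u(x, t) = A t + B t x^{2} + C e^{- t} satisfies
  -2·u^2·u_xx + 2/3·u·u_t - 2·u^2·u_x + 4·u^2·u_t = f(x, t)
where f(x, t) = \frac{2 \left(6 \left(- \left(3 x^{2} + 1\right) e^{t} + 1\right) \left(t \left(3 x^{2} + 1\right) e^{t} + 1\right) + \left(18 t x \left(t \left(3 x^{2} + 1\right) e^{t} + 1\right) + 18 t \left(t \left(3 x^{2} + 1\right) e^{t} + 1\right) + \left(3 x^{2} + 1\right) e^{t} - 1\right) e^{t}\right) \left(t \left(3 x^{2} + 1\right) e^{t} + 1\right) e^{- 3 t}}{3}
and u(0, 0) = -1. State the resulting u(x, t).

Answer: u(x, t) = - 3 t x^{2} - t - e^{- t}

Derivation:
Substitute the ansatz u = A t + B t x^{2} + C e^{- t} into the left-hand side.
Derivatives of the ansatz:
  u_xx = 2 B t
  u_t = A + B x^{2} - C e^{- t}
  u_x = 2 B t x
Term by term:
  -2·u^2·u_xx = - 4 A^{2} B t^{3} - 8 A B^{2} t^{3} x^{2} - 8 A B C t^{2} e^{- t} - 4 B^{3} t^{3} x^{4} - 8 B^{2} C t^{2} x^{2} e^{- t} - 4 B C^{2} t e^{- 2 t}
  2/3·u·u_t = \frac{2 A^{2} t}{3} + \frac{4 A B t x^{2}}{3} - \frac{2 A C t e^{- t}}{3} + \frac{2 A C e^{- t}}{3} + \frac{2 B^{2} t x^{4}}{3} - \frac{2 B C t x^{2} e^{- t}}{3} + \frac{2 B C x^{2} e^{- t}}{3} - \frac{2 C^{2} e^{- 2 t}}{3}
  -2·u^2·u_x = - 4 A^{2} B t^{3} x - 8 A B^{2} t^{3} x^{3} - 8 A B C t^{2} x e^{- t} - 4 B^{3} t^{3} x^{5} - 8 B^{2} C t^{2} x^{3} e^{- t} - 4 B C^{2} t x e^{- 2 t}
  4·u^2·u_t = 4 A^{3} t^{2} + 12 A^{2} B t^{2} x^{2} - 4 A^{2} C t^{2} e^{- t} + 8 A^{2} C t e^{- t} + 12 A B^{2} t^{2} x^{4} - 8 A B C t^{2} x^{2} e^{- t} + 16 A B C t x^{2} e^{- t} - 8 A C^{2} t e^{- 2 t} + 4 A C^{2} e^{- 2 t} + 4 B^{3} t^{2} x^{6} - 4 B^{2} C t^{2} x^{4} e^{- t} + 8 B^{2} C t x^{4} e^{- t} - 8 B C^{2} t x^{2} e^{- 2 t} + 4 B C^{2} x^{2} e^{- 2 t} - 4 C^{3} e^{- 3 t}
Sum these and collect like terms in the independent variables.
This must equal f(x, t) identically; expanded, f = 108 t^{3} x^{5} + 108 t^{3} x^{4} + 72 t^{3} x^{3} + 72 t^{3} x^{2} + 12 t^{3} x + 12 t^{3} - 108 t^{2} x^{6} - 108 t^{2} x^{4} + 36 t^{2} x^{4} e^{- t} + 72 t^{2} x^{3} e^{- t} - 36 t^{2} x^{2} + 96 t^{2} x^{2} e^{- t} + 24 t^{2} x e^{- t} - 4 t^{2} + 28 t^{2} e^{- t} + 6 t x^{4} - 72 t x^{4} e^{- t} + 4 t x^{2} - 50 t x^{2} e^{- t} + 24 t x^{2} e^{- 2 t} + 12 t x e^{- 2 t} + \frac{2 t}{3} - \frac{26 t e^{- t}}{3} + 20 t e^{- 2 t} + 2 x^{2} e^{- t} - 12 x^{2} e^{- 2 t} + \frac{2 e^{- t}}{3} - \frac{14 e^{- 2 t}}{3} + 4 e^{- 3 t}.
Matching coefficients of the independent functions:
(each divided by its leading coefficient; functions giving the same equation are listed together)
  [t]:  A^{2} - 1 = 0
  [t^{2}]:  A^{3} + 1 = 0
  [t^{3}, t^{2} x^{2}, t^{3} x]:  A^{2} B + 3 = 0
  [t x^{2}]:  A B - 3 = 0
  [t x^{4}]:  B^{2} - 9 = 0
  [t e^{- 2 t}]:  A C^{2} + \frac{B C^{2}}{2} + \frac{5}{2} = 0
  [t e^{- t}]:  A^{2} C - \frac{A C}{12} + \frac{13}{12} = 0
  [t^{2} x^{4}, t^{3} x^{2}, t^{3} x^{3}]:  A B^{2} + 9 = 0
  [t^{2} x^{6}, t^{3} x^{4}, t^{3} x^{5}]:  B^{3} + 27 = 0
  [t^{2} e^{- t}]:  A^{2} C + 2 A B C + 7 = 0
  [x^{2} e^{- 2 t}, t x e^{- 2 t}, t x^{2} e^{- 2 t}]:  B C^{2} + 3 = 0
  [x^{2} e^{- t}]:  B C - 3 = 0
  [t x^{2} e^{- t}]:  A B C - \frac{B C}{24} + \frac{25}{8} = 0
  [t x^{4} e^{- t}, t^{2} x^{3} e^{- t}, t^{2} x^{4} e^{- t}]:  B^{2} C + 9 = 0
  [t^{2} x e^{- t}]:  A B C + 3 = 0
  [t^{2} x^{2} e^{- t}]:  A B C + B^{2} C + 12 = 0
  [e^{- 3 t}]:  C^{3} + 1 = 0
  [e^{- 2 t}]:  A C^{2} - \frac{C^{2}}{6} + \frac{7}{6} = 0
  [e^{- t}]:  A C - 1 = 0
Solving: A = -1, B = -3, C = -1.
Check against the point condition:
  u(0, 0) = -1  ⟹  C = -1  ✓
Hence u(x, t) = - 3 t x^{2} - t - e^{- t}.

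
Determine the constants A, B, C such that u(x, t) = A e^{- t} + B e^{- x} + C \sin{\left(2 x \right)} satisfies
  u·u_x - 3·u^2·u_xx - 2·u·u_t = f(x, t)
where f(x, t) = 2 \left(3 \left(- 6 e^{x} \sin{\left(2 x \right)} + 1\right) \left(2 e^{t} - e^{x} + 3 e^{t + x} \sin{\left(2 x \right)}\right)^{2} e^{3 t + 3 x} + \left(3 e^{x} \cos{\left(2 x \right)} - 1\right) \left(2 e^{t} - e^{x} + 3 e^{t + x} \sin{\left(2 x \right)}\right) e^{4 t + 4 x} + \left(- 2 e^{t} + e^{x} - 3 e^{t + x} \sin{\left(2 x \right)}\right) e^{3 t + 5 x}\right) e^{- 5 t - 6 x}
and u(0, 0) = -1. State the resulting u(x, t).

Substitute the ansatz u = A e^{- t} + B e^{- x} + C \sin{\left(2 x \right)} into the left-hand side.
Derivatives of the ansatz:
  u_x = - B e^{- x} + 2 C \cos{\left(2 x \right)}
  u_xx = B e^{- x} - 4 C \sin{\left(2 x \right)}
  u_t = - A e^{- t}
Term by term:
  u·u_x = - A B e^{- t} e^{- x} + 2 A C e^{- t} \cos{\left(2 x \right)} - B^{2} e^{- 2 x} - B C e^{- x} \sin{\left(2 x \right)} + 2 B C e^{- x} \cos{\left(2 x \right)} + 2 C^{2} \sin{\left(2 x \right)} \cos{\left(2 x \right)}
  -3·u^2·u_xx = - 3 A^{2} B e^{- 2 t} e^{- x} + 12 A^{2} C e^{- 2 t} \sin{\left(2 x \right)} - 6 A B^{2} e^{- t} e^{- 2 x} + 18 A B C e^{- t} e^{- x} \sin{\left(2 x \right)} + 24 A C^{2} e^{- t} \sin^{2}{\left(2 x \right)} - 3 B^{3} e^{- 3 x} + 6 B^{2} C e^{- 2 x} \sin{\left(2 x \right)} + 21 B C^{2} e^{- x} \sin^{2}{\left(2 x \right)} + 12 C^{3} \sin^{3}{\left(2 x \right)}
  -2·u·u_t = 2 A^{2} e^{- 2 t} + 2 A B e^{- t} e^{- x} + 2 A C e^{- t} \sin{\left(2 x \right)}
So the left-hand side equals
  - 3 A^{2} B e^{- 2 t} e^{- x} + 12 A^{2} C e^{- 2 t} \sin{\left(2 x \right)} + 2 A^{2} e^{- 2 t} - 6 A B^{2} e^{- t} e^{- 2 x} + 18 A B C e^{- t} e^{- x} \sin{\left(2 x \right)} + A B e^{- t} e^{- x} + 24 A C^{2} e^{- t} \sin^{2}{\left(2 x \right)} + 2 A C e^{- t} \sin{\left(2 x \right)} + 2 A C e^{- t} \cos{\left(2 x \right)} - 3 B^{3} e^{- 3 x} + 6 B^{2} C e^{- 2 x} \sin{\left(2 x \right)} - B^{2} e^{- 2 x} + 21 B C^{2} e^{- x} \sin^{2}{\left(2 x \right)} - B C e^{- x} \sin{\left(2 x \right)} + 2 B C e^{- x} \cos{\left(2 x \right)} + 12 C^{3} \sin^{3}{\left(2 x \right)} + 2 C^{2} \sin{\left(2 x \right)} \cos{\left(2 x \right)}
This must equal f(x, t) identically; expanded, f = - 324 \sin^{3}{\left(2 x \right)} + 18 \sin{\left(2 x \right)} \cos{\left(2 x \right)} - 378 e^{- x} \sin^{2}{\left(2 x \right)} - 6 e^{- x} \sin{\left(2 x \right)} + 12 e^{- x} \cos{\left(2 x \right)} - 72 e^{- 2 x} \sin{\left(2 x \right)} - 4 e^{- 2 x} + 24 e^{- 3 x} + 216 e^{- t} \sin^{2}{\left(2 x \right)} - 6 e^{- t} \sin{\left(2 x \right)} - 6 e^{- t} \cos{\left(2 x \right)} + 108 e^{- t} e^{- x} \sin{\left(2 x \right)} - 2 e^{- t} e^{- x} - 24 e^{- t} e^{- 2 x} - 36 e^{- 2 t} \sin{\left(2 x \right)} + 2 e^{- 2 t} + 6 e^{- 2 t} e^{- x}.
Matching coefficients of the independent functions:
(each divided by its leading coefficient; functions giving the same equation are listed together)
  [e^{- 2 t} e^{- x}]:  A^{2} B + 2 = 0
  [e^{- 2 t} \sin{\left(2 x \right)}]:  A^{2} C + 3 = 0
  [e^{- t} e^{- 2 x}]:  A B^{2} - 4 = 0
  [e^{- t} e^{- x}]:  A B + 2 = 0
  [e^{- t} \sin{\left(2 x \right)}, e^{- t} \cos{\left(2 x \right)}]:  A C + 3 = 0
  [e^{- t} \sin^{2}{\left(2 x \right)}]:  A C^{2} - 9 = 0
  [e^{- 2 x} \sin{\left(2 x \right)}]:  B^{2} C + 12 = 0
  [e^{- x} \sin{\left(2 x \right)}, e^{- x} \cos{\left(2 x \right)}]:  B C - 6 = 0
  [e^{- x} \sin^{2}{\left(2 x \right)}]:  B C^{2} + 18 = 0
  [\sin{\left(2 x \right)} \cos{\left(2 x \right)}]:  C^{2} - 9 = 0
  [e^{- t} e^{- x} \sin{\left(2 x \right)}]:  A B C - 6 = 0
  [e^{- 2 t}]:  A^{2} - 1 = 0
  [e^{- 3 x}]:  B^{3} + 8 = 0
  [e^{- 2 x}]:  B^{2} - 4 = 0
  [\sin^{3}{\left(2 x \right)}]:  C^{3} + 27 = 0
Solving: A = 1, B = -2, C = -3.
Check against the point condition:
  u(0, 0) = -1  ⟹  A + B = -1  ✓
Hence u(x, t) = - 3 \sin{\left(2 x \right)} - 2 e^{- x} + e^{- t}.

Answer: u(x, t) = - 3 \sin{\left(2 x \right)} - 2 e^{- x} + e^{- t}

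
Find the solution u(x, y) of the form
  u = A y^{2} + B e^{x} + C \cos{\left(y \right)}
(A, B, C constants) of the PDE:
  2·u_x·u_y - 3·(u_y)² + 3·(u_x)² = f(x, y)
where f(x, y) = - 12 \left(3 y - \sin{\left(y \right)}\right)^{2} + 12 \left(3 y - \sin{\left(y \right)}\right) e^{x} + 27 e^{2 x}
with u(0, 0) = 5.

Substitute the ansatz u = A y^{2} + B e^{x} + C \cos{\left(y \right)} into the left-hand side.
Derivatives of the ansatz:
  u_x = B e^{x}
  u_y = 2 A y - C \sin{\left(y \right)}
Term by term:
  2·u_x·u_y = 4 A B y e^{x} - 2 B C e^{x} \sin{\left(y \right)}
  -3·(u_y)² = - 12 A^{2} y^{2} + 12 A C y \sin{\left(y \right)} - 3 C^{2} \sin^{2}{\left(y \right)}
  3·(u_x)² = 3 B^{2} e^{2 x}
So the left-hand side equals
  - 12 A^{2} y^{2} + 4 A B y e^{x} + 12 A C y \sin{\left(y \right)} + 3 B^{2} e^{2 x} - 2 B C e^{x} \sin{\left(y \right)} - 3 C^{2} \sin^{2}{\left(y \right)}
This must equal f(x, y) identically; expanded, f = - 108 y^{2} + 36 y e^{x} + 72 y \sin{\left(y \right)} + 27 e^{2 x} - 12 e^{x} \sin{\left(y \right)} - 12 \sin^{2}{\left(y \right)}.
Matching coefficients of the independent functions:
  [y^{2}]:  - 12 A^{2} = -108
  [y e^{x}]:  4 A B = 36
  [y \sin{\left(y \right)}]:  12 A C = 72
  [e^{x} \sin{\left(y \right)}]:  - 2 B C = -12
  [e^{2 x}]:  3 B^{2} = 27
  [\sin^{2}{\left(y \right)}]:  - 3 C^{2} = -12
These equations allow (A, B, C) = (-3, -3, -2) or (3, 3, 2).
Impose the point condition(s):
  u(0, 0) = 5  ⟹  B + C = 5
Only A = 3, B = 3, C = 2 satisfies everything.
Hence u(x, y) = 3 y^{2} + 3 e^{x} + 2 \cos{\left(y \right)}.

Answer: u(x, y) = 3 y^{2} + 3 e^{x} + 2 \cos{\left(y \right)}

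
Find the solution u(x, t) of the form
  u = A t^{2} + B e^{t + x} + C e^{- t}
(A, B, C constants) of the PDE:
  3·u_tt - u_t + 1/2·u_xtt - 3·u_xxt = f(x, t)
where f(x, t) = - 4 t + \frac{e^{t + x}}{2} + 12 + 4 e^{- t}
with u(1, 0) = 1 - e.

Substitute the ansatz u = A t^{2} + B e^{t + x} + C e^{- t} into the left-hand side.
Derivatives of the ansatz:
  u_tt = 2 A + B e^{t} e^{x} + C e^{- t}
  u_t = 2 A t + B e^{t} e^{x} - C e^{- t}
  u_xtt = B e^{t} e^{x}
  u_xxt = B e^{t} e^{x}
Term by term:
  3·u_tt = 6 A + 3 B e^{t} e^{x} + 3 C e^{- t}
  -u_t = - 2 A t - B e^{t} e^{x} + C e^{- t}
  1/2·u_xtt = \frac{B e^{t} e^{x}}{2}
  -3·u_xxt = - 3 B e^{t} e^{x}
So the left-hand side equals
  - 2 A t + 6 A - \frac{B e^{t} e^{x}}{2} + 4 C e^{- t}
This must equal f(x, t) identically; expanded, f = - 4 t + \frac{e^{t} e^{x}}{2} + 12 + 4 e^{- t}.
Matching coefficients of the independent functions:
  [constant term]:  6 A = 12
  [t]:  - 2 A = -4
  [e^{t} e^{x}]:  - \frac{B}{2} = \frac{1}{2}
  [e^{- t}]:  4 C = 4
Solving: A = 2, B = -1, C = 1.
Check against the point condition:
  u(1, 0) = 1 - e  ⟹  e B + C = 1 - e  ✓
Hence u(x, t) = 2 t^{2} - e^{t + x} + e^{- t}.

Answer: u(x, t) = 2 t^{2} - e^{t + x} + e^{- t}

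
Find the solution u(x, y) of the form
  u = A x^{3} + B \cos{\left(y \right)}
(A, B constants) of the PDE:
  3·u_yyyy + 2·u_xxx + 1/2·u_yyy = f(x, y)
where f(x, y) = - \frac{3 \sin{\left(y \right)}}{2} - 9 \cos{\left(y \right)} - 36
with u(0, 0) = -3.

Substitute the ansatz u = A x^{3} + B \cos{\left(y \right)} into the left-hand side.
Derivatives of the ansatz:
  u_yyyy = B \cos{\left(y \right)}
  u_xxx = 6 A
  u_yyy = B \sin{\left(y \right)}
Term by term:
  3·u_yyyy = 3 B \cos{\left(y \right)}
  2·u_xxx = 12 A
  1/2·u_yyy = \frac{B \sin{\left(y \right)}}{2}
So the left-hand side equals
  12 A + \frac{B \sin{\left(y \right)}}{2} + 3 B \cos{\left(y \right)}
This must equal f(x, y) = - \frac{3 \sin{\left(y \right)}}{2} - 9 \cos{\left(y \right)} - 36 identically.
Matching coefficients of the independent functions:
  [constant term]:  12 A = -36
  [\sin{\left(y \right)}]:  \frac{B}{2} = - \frac{3}{2}
  [\cos{\left(y \right)}]:  3 B = -9
Solving: A = -3, B = -3.
Check against the point condition:
  u(0, 0) = -3  ⟹  B = -3  ✓
Hence u(x, y) = - 3 x^{3} - 3 \cos{\left(y \right)}.

Answer: u(x, y) = - 3 x^{3} - 3 \cos{\left(y \right)}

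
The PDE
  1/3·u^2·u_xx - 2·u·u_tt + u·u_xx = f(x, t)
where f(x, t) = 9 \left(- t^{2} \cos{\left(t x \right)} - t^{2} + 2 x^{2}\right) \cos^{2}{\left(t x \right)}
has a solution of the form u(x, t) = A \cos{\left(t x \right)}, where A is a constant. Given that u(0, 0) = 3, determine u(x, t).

Substitute the ansatz u = A \cos{\left(t x \right)} into the left-hand side.
Derivatives of the ansatz:
  u_xx = - A t^{2} \cos{\left(t x \right)}
  u_tt = - A x^{2} \cos{\left(t x \right)}
Term by term:
  1/3·u^2·u_xx = - \frac{A^{3} t^{2} \cos^{3}{\left(t x \right)}}{3}
  -2·u·u_tt = 2 A^{2} x^{2} \cos^{2}{\left(t x \right)}
  u·u_xx = - A^{2} t^{2} \cos^{2}{\left(t x \right)}
So the left-hand side equals
  - \frac{A^{3} t^{2} \cos^{3}{\left(t x \right)}}{3} - A^{2} t^{2} \cos^{2}{\left(t x \right)} + 2 A^{2} x^{2} \cos^{2}{\left(t x \right)}
This must equal f(x, t) identically; expanded, f = - 9 t^{2} \cos^{3}{\left(t x \right)} - 9 t^{2} \cos^{2}{\left(t x \right)} + 18 x^{2} \cos^{2}{\left(t x \right)}.
Matching coefficients of the independent functions:
  [t^{2} \cos^{2}{\left(t x \right)}]:  - A^{2} = -9
  [t^{2} \cos^{3}{\left(t x \right)}]:  - \frac{A^{3}}{3} = -9
  [x^{2} \cos^{2}{\left(t x \right)}]:  2 A^{2} = 18
Solving: A = 3.
Check against the point condition:
  u(0, 0) = 3  ⟹  A = 3  ✓
Hence u(x, t) = 3 \cos{\left(t x \right)}.

Answer: u(x, t) = 3 \cos{\left(t x \right)}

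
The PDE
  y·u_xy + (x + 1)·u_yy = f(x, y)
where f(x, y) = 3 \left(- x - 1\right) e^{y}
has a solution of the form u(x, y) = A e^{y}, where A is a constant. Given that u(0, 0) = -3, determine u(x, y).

Substitute the ansatz u = A e^{y} into the left-hand side.
Derivatives of the ansatz:
  u_xy = 0
  u_yy = A e^{y}
Term by term:
  y·u_xy = 0
  (x + 1)·u_yy = A x e^{y} + A e^{y}
So the left-hand side equals
  A x e^{y} + A e^{y}
This must equal f(x, y) identically; expanded, f = - 3 x e^{y} - 3 e^{y}.
Matching coefficients of the independent functions:
  [x e^{y}, e^{y}]:  A = -3
Solving: A = -3.
Check against the point condition:
  u(0, 0) = -3  ⟹  A = -3  ✓
Hence u(x, y) = - 3 e^{y}.

Answer: u(x, y) = - 3 e^{y}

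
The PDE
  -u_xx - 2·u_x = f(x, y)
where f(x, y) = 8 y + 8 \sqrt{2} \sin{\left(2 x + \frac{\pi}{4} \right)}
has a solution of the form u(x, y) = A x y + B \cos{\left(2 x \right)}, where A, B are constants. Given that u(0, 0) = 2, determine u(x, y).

Substitute the ansatz u = A x y + B \cos{\left(2 x \right)} into the left-hand side.
Derivatives of the ansatz:
  u_xx = - 4 B \cos{\left(2 x \right)}
  u_x = A y - 2 B \sin{\left(2 x \right)}
Term by term:
  -u_xx = 4 B \cos{\left(2 x \right)}
  -2·u_x = - 2 A y + 4 B \sin{\left(2 x \right)}
So the left-hand side equals
  - 2 A y + 4 B \sin{\left(2 x \right)} + 4 B \cos{\left(2 x \right)}
This must equal f(x, y) identically; expanded, f = 8 y + 8 \sin{\left(2 x \right)} + 8 \cos{\left(2 x \right)}.
Matching coefficients of the independent functions:
  [y]:  - 2 A = 8
  [\sin{\left(2 x \right)}, \cos{\left(2 x \right)}]:  4 B = 8
Solving: A = -4, B = 2.
Check against the point condition:
  u(0, 0) = 2  ⟹  B = 2  ✓
Hence u(x, y) = - 4 x y + 2 \cos{\left(2 x \right)}.

Answer: u(x, y) = - 4 x y + 2 \cos{\left(2 x \right)}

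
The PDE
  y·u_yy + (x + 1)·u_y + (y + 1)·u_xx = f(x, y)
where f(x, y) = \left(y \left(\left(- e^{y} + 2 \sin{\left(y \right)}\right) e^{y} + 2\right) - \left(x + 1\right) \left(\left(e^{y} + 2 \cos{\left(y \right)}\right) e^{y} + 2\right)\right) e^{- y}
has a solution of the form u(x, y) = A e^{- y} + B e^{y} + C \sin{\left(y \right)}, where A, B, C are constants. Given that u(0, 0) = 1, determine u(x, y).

Substitute the ansatz u = A e^{- y} + B e^{y} + C \sin{\left(y \right)} into the left-hand side.
Derivatives of the ansatz:
  u_yy = A e^{- y} + B e^{y} - C \sin{\left(y \right)}
  u_y = - A e^{- y} + B e^{y} + C \cos{\left(y \right)}
  u_xx = 0
Term by term:
  y·u_yy = A y e^{- y} + B y e^{y} - C y \sin{\left(y \right)}
  (x + 1)·u_y = - A x e^{- y} - A e^{- y} + B x e^{y} + B e^{y} + C x \cos{\left(y \right)} + C \cos{\left(y \right)}
  (y + 1)·u_xx = 0
So the left-hand side equals
  - A x e^{- y} + A y e^{- y} - A e^{- y} + B x e^{y} + B y e^{y} + B e^{y} + C x \cos{\left(y \right)} - C y \sin{\left(y \right)} + C \cos{\left(y \right)}
This must equal f(x, y) identically; expanded, f = - x e^{y} - 2 x \cos{\left(y \right)} - 2 x e^{- y} - y e^{y} + 2 y \sin{\left(y \right)} + 2 y e^{- y} - e^{y} - 2 \cos{\left(y \right)} - 2 e^{- y}.
Matching coefficients of the independent functions:
  [x e^{- y}, e^{- y}]:  - A = -2
  [x e^{y}, y e^{y}, e^{y}]:  B = -1
  [x \cos{\left(y \right)}, \cos{\left(y \right)}]:  C = -2
  [y e^{- y}]:  A = 2
  [y \sin{\left(y \right)}]:  - C = 2
Solving: A = 2, B = -1, C = -2.
Check against the point condition:
  u(0, 0) = 1  ⟹  A + B = 1  ✓
Hence u(x, y) = - e^{y} - 2 \sin{\left(y \right)} + 2 e^{- y}.

Answer: u(x, y) = - e^{y} - 2 \sin{\left(y \right)} + 2 e^{- y}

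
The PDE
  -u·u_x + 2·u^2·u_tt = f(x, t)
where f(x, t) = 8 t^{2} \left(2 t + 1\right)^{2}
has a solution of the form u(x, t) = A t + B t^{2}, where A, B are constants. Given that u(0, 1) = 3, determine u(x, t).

Substitute the ansatz u = A t + B t^{2} into the left-hand side.
Derivatives of the ansatz:
  u_x = 0
  u_tt = 2 B
Term by term:
  -u·u_x = 0
  2·u^2·u_tt = 4 A^{2} B t^{2} + 8 A B^{2} t^{3} + 4 B^{3} t^{4}
So the left-hand side equals
  4 A^{2} B t^{2} + 8 A B^{2} t^{3} + 4 B^{3} t^{4}
This must equal f(x, t) identically; expanded, f = 32 t^{4} + 32 t^{3} + 8 t^{2}.
Matching coefficients of the independent functions:
  [t^{2}]:  4 A^{2} B = 8
  [t^{3}]:  8 A B^{2} = 32
  [t^{4}]:  4 B^{3} = 32
Solving: A = 1, B = 2.
Check against the point condition:
  u(0, 1) = 3  ⟹  A + B = 3  ✓
Hence u(x, t) = 2 t^{2} + t.

Answer: u(x, t) = 2 t^{2} + t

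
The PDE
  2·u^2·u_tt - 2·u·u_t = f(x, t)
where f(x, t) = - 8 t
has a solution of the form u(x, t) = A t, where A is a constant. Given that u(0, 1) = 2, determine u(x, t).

Substitute the ansatz u = A t into the left-hand side.
Derivatives of the ansatz:
  u_tt = 0
  u_t = A
Term by term:
  2·u^2·u_tt = 0
  -2·u·u_t = - 2 A^{2} t
So the left-hand side equals
  - 2 A^{2} t
This must equal f(x, t) = - 8 t identically.
Matching coefficients of the independent functions:
  [t]:  - 2 A^{2} = -8
These equations allow (A) = (-2) or (2).
Impose the point condition(s):
  u(0, 1) = 2  ⟹  A = 2
Only A = 2 satisfies everything.
Hence u(x, t) = 2 t.

Answer: u(x, t) = 2 t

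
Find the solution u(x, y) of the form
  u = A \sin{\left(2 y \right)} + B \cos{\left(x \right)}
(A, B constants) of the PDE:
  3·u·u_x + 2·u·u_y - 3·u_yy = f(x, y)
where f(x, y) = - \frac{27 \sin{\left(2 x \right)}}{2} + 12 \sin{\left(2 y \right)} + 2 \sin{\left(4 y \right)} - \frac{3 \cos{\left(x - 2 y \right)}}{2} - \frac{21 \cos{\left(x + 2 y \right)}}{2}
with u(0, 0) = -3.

Substitute the ansatz u = A \sin{\left(2 y \right)} + B \cos{\left(x \right)} into the left-hand side.
Derivatives of the ansatz:
  u_x = - B \sin{\left(x \right)}
  u_y = 2 A \cos{\left(2 y \right)}
  u_yy = - 4 A \sin{\left(2 y \right)}
Term by term:
  3·u·u_x = - 3 A B \sin{\left(x \right)} \sin{\left(2 y \right)} - 3 B^{2} \sin{\left(x \right)} \cos{\left(x \right)}
  2·u·u_y = 4 A^{2} \sin{\left(2 y \right)} \cos{\left(2 y \right)} + 4 A B \cos{\left(x \right)} \cos{\left(2 y \right)}
  -3·u_yy = 12 A \sin{\left(2 y \right)}
So the left-hand side equals
  4 A^{2} \sin{\left(2 y \right)} \cos{\left(2 y \right)} - 3 A B \sin{\left(x \right)} \sin{\left(2 y \right)} + 4 A B \cos{\left(x \right)} \cos{\left(2 y \right)} + 12 A \sin{\left(2 y \right)} - 3 B^{2} \sin{\left(x \right)} \cos{\left(x \right)}
This must equal f(x, y) identically; expanded, f = 9 \sin{\left(x \right)} \sin{\left(2 y \right)} - 27 \sin{\left(x \right)} \cos{\left(x \right)} + 4 \sin{\left(2 y \right)} \cos{\left(2 y \right)} + 12 \sin{\left(2 y \right)} - 12 \cos{\left(x \right)} \cos{\left(2 y \right)}.
Matching coefficients of the independent functions:
  [\sin{\left(x \right)} \sin{\left(2 y \right)}]:  - 3 A B = 9
  [\sin{\left(x \right)} \cos{\left(x \right)}]:  - 3 B^{2} = -27
  [\sin{\left(2 y \right)} \cos{\left(2 y \right)}]:  4 A^{2} = 4
  [\cos{\left(x \right)} \cos{\left(2 y \right)}]:  4 A B = -12
  [\sin{\left(2 y \right)}]:  12 A = 12
Solving: A = 1, B = -3.
Check against the point condition:
  u(0, 0) = -3  ⟹  B = -3  ✓
Hence u(x, y) = \sin{\left(2 y \right)} - 3 \cos{\left(x \right)}.

Answer: u(x, y) = \sin{\left(2 y \right)} - 3 \cos{\left(x \right)}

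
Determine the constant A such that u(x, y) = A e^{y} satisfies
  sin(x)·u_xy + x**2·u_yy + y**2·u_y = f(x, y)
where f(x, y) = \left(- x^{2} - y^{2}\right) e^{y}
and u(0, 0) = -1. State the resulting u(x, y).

Substitute the ansatz u = A e^{y} into the left-hand side.
Derivatives of the ansatz:
  u_xy = 0
  u_yy = A e^{y}
  u_y = A e^{y}
Term by term:
  sin(x)·u_xy = 0
  x**2·u_yy = A x^{2} e^{y}
  y**2·u_y = A y^{2} e^{y}
So the left-hand side equals
  A x^{2} e^{y} + A y^{2} e^{y}
This must equal f(x, y) identically; expanded, f = - x^{2} e^{y} - y^{2} e^{y}.
Matching coefficients of the independent functions:
  [x^{2} e^{y}, y^{2} e^{y}]:  A = -1
Solving: A = -1.
Check against the point condition:
  u(0, 0) = -1  ⟹  A = -1  ✓
Hence u(x, y) = - e^{y}.

Answer: u(x, y) = - e^{y}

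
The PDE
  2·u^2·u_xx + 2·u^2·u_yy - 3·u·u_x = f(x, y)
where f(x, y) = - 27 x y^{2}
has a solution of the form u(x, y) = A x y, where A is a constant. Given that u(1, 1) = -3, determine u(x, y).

Substitute the ansatz u = A x y into the left-hand side.
Derivatives of the ansatz:
  u_xx = 0
  u_yy = 0
  u_x = A y
Term by term:
  2·u^2·u_xx = 0
  2·u^2·u_yy = 0
  -3·u·u_x = - 3 A^{2} x y^{2}
So the left-hand side equals
  - 3 A^{2} x y^{2}
This must equal f(x, y) = - 27 x y^{2} identically.
Matching coefficients of the independent functions:
  [x y^{2}]:  - 3 A^{2} = -27
These equations allow (A) = (-3) or (3).
Impose the point condition(s):
  u(1, 1) = -3  ⟹  A = -3
Only A = -3 satisfies everything.
Hence u(x, y) = - 3 x y.

Answer: u(x, y) = - 3 x y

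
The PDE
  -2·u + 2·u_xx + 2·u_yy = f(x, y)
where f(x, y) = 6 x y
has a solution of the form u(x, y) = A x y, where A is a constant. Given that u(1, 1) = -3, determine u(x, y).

Substitute the ansatz u = A x y into the left-hand side.
Derivatives of the ansatz:
  u_xx = 0
  u_yy = 0
Term by term:
  -2·u = - 2 A x y
  2·u_xx = 0
  2·u_yy = 0
So the left-hand side equals
  - 2 A x y
This must equal f(x, y) = 6 x y identically.
Matching coefficients of the independent functions:
  [x y]:  - 2 A = 6
Solving: A = -3.
Check against the point condition:
  u(1, 1) = -3  ⟹  A = -3  ✓
Hence u(x, y) = - 3 x y.

Answer: u(x, y) = - 3 x y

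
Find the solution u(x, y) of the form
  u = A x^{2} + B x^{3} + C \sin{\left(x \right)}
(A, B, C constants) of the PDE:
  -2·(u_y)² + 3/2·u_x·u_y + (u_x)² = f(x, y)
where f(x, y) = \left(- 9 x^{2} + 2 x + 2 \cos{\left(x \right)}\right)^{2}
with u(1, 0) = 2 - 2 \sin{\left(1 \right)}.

Substitute the ansatz u = A x^{2} + B x^{3} + C \sin{\left(x \right)} into the left-hand side.
Derivatives of the ansatz:
  u_y = 0
  u_x = 2 A x + 3 B x^{2} + C \cos{\left(x \right)}
Term by term:
  -2·(u_y)² = 0
  3/2·u_x·u_y = 0
  (u_x)² = 4 A^{2} x^{2} + 12 A B x^{3} + 4 A C x \cos{\left(x \right)} + 9 B^{2} x^{4} + 6 B C x^{2} \cos{\left(x \right)} + C^{2} \cos^{2}{\left(x \right)}
So the left-hand side equals
  4 A^{2} x^{2} + 12 A B x^{3} + 4 A C x \cos{\left(x \right)} + 9 B^{2} x^{4} + 6 B C x^{2} \cos{\left(x \right)} + C^{2} \cos^{2}{\left(x \right)}
This must equal f(x, y) identically; expanded, f = 81 x^{4} - 36 x^{3} - 36 x^{2} \cos{\left(x \right)} + 4 x^{2} + 8 x \cos{\left(x \right)} + 4 \cos^{2}{\left(x \right)}.
Matching coefficients of the independent functions:
  [x^{2}]:  4 A^{2} = 4
  [x^{3}]:  12 A B = -36
  [x^{4}]:  9 B^{2} = 81
  [x \cos{\left(x \right)}]:  4 A C = 8
  [x^{2} \cos{\left(x \right)}]:  6 B C = -36
  [\cos^{2}{\left(x \right)}]:  C^{2} = 4
These equations allow (A, B, C) = (-1, 3, -2) or (1, -3, 2).
Impose the point condition(s):
  u(1, 0) = 2 - 2 \sin{\left(1 \right)}  ⟹  A + B + C \sin{\left(1 \right)} = 2 - 2 \sin{\left(1 \right)}
Only A = -1, B = 3, C = -2 satisfies everything.
Hence u(x, y) = 3 x^{3} - x^{2} - 2 \sin{\left(x \right)}.

Answer: u(x, y) = 3 x^{3} - x^{2} - 2 \sin{\left(x \right)}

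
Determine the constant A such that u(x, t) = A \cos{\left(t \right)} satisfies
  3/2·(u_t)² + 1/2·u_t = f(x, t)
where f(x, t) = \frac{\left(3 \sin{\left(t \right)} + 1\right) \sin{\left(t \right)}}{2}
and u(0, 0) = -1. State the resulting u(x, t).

Answer: u(x, t) = - \cos{\left(t \right)}

Derivation:
Substitute the ansatz u = A \cos{\left(t \right)} into the left-hand side.
Derivatives of the ansatz:
  u_t = - A \sin{\left(t \right)}
Term by term:
  3/2·(u_t)² = \frac{3 A^{2} \sin^{2}{\left(t \right)}}{2}
  1/2·u_t = - \frac{A \sin{\left(t \right)}}{2}
So the left-hand side equals
  \frac{3 A^{2} \sin^{2}{\left(t \right)}}{2} - \frac{A \sin{\left(t \right)}}{2}
This must equal f(x, t) identically; expanded, f = \frac{3 \sin^{2}{\left(t \right)}}{2} + \frac{\sin{\left(t \right)}}{2}.
Matching coefficients of the independent functions:
  [\sin{\left(t \right)}]:  - \frac{A}{2} = \frac{1}{2}
  [\sin^{2}{\left(t \right)}]:  \frac{3 A^{2}}{2} = \frac{3}{2}
Solving: A = -1.
Check against the point condition:
  u(0, 0) = -1  ⟹  A = -1  ✓
Hence u(x, t) = - \cos{\left(t \right)}.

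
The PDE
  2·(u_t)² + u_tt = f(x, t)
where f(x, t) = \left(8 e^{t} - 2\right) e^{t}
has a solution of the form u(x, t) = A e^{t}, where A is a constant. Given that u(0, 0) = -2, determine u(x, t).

Substitute the ansatz u = A e^{t} into the left-hand side.
Derivatives of the ansatz:
  u_t = A e^{t}
  u_tt = A e^{t}
Term by term:
  2·(u_t)² = 2 A^{2} e^{2 t}
  u_tt = A e^{t}
So the left-hand side equals
  2 A^{2} e^{2 t} + A e^{t}
This must equal f(x, t) = \left(8 e^{t} - 2\right) e^{t} identically.
Matching coefficients of the independent functions:
  [e^{t}]:  A = -2
  [e^{2 t}]:  2 A^{2} = 8
Solving: A = -2.
Check against the point condition:
  u(0, 0) = -2  ⟹  A = -2  ✓
Hence u(x, t) = - 2 e^{t}.

Answer: u(x, t) = - 2 e^{t}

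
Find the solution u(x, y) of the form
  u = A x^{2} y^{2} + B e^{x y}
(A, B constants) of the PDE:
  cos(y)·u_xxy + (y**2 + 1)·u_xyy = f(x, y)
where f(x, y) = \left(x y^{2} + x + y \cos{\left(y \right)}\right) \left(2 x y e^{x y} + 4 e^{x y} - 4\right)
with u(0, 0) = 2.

Answer: u(x, y) = - x^{2} y^{2} + 2 e^{x y}

Derivation:
Substitute the ansatz u = A x^{2} y^{2} + B e^{x y} into the left-hand side.
Derivatives of the ansatz:
  u_xxy = 4 A y + B x y^{2} e^{x y} + 2 B y e^{x y}
  u_xyy = 4 A x + B x^{2} y e^{x y} + 2 B x e^{x y}
Term by term:
  cos(y)·u_xxy = 4 A y \cos{\left(y \right)} + B x y^{2} e^{x y} \cos{\left(y \right)} + 2 B y e^{x y} \cos{\left(y \right)}
  (y**2 + 1)·u_xyy = 4 A x y^{2} + 4 A x + B x^{2} y^{3} e^{x y} + B x^{2} y e^{x y} + 2 B x y^{2} e^{x y} + 2 B x e^{x y}
So the left-hand side equals
  4 A x y^{2} + 4 A x + 4 A y \cos{\left(y \right)} + B x^{2} y^{3} e^{x y} + B x^{2} y e^{x y} + B x y^{2} e^{x y} \cos{\left(y \right)} + 2 B x y^{2} e^{x y} + 2 B x e^{x y} + 2 B y e^{x y} \cos{\left(y \right)}
This must equal f(x, y) identically; expanded, f = 2 x^{2} y^{3} e^{x y} + 2 x^{2} y e^{x y} + 2 x y^{2} e^{x y} \cos{\left(y \right)} + 4 x y^{2} e^{x y} - 4 x y^{2} + 4 x e^{x y} - 4 x + 4 y e^{x y} \cos{\left(y \right)} - 4 y \cos{\left(y \right)}.
Matching coefficients of the independent functions:
  [x, x y^{2}, y \cos{\left(y \right)}]:  4 A = -4
  [x e^{x y}, x y^{2} e^{x y}, y e^{x y} \cos{\left(y \right)}]:  2 B = 4
  [x^{2} y e^{x y}, x^{2} y^{3} e^{x y}, x y^{2} e^{x y} \cos{\left(y \right)}]:  B = 2
Solving: A = -1, B = 2.
Check against the point condition:
  u(0, 0) = 2  ⟹  B = 2  ✓
Hence u(x, y) = - x^{2} y^{2} + 2 e^{x y}.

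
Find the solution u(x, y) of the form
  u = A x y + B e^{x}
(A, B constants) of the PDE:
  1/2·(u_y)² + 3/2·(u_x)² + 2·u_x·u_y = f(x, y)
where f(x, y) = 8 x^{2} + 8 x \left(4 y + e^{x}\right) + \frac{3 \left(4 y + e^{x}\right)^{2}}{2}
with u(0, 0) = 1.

Substitute the ansatz u = A x y + B e^{x} into the left-hand side.
Derivatives of the ansatz:
  u_y = A x
  u_x = A y + B e^{x}
Term by term:
  1/2·(u_y)² = \frac{A^{2} x^{2}}{2}
  3/2·(u_x)² = \frac{3 A^{2} y^{2}}{2} + 3 A B y e^{x} + \frac{3 B^{2} e^{2 x}}{2}
  2·u_x·u_y = 2 A^{2} x y + 2 A B x e^{x}
So the left-hand side equals
  \frac{A^{2} x^{2}}{2} + 2 A^{2} x y + \frac{3 A^{2} y^{2}}{2} + 2 A B x e^{x} + 3 A B y e^{x} + \frac{3 B^{2} e^{2 x}}{2}
This must equal f(x, y) identically; expanded, f = 8 x^{2} + 32 x y + 8 x e^{x} + 24 y^{2} + 12 y e^{x} + \frac{3 e^{2 x}}{2}.
Matching coefficients of the independent functions:
  [x^{2}]:  \frac{A^{2}}{2} = 8
  [y^{2}]:  \frac{3 A^{2}}{2} = 24
  [x y]:  2 A^{2} = 32
  [x e^{x}]:  2 A B = 8
  [y e^{x}]:  3 A B = 12
  [e^{2 x}]:  \frac{3 B^{2}}{2} = \frac{3}{2}
These equations allow (A, B) = (-4, -1) or (4, 1).
Impose the point condition(s):
  u(0, 0) = 1  ⟹  B = 1
Only A = 4, B = 1 satisfies everything.
Hence u(x, y) = 4 x y + e^{x}.

Answer: u(x, y) = 4 x y + e^{x}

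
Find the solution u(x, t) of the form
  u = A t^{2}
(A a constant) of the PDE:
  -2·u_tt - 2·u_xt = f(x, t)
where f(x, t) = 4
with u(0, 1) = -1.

Substitute the ansatz u = A t^{2} into the left-hand side.
Derivatives of the ansatz:
  u_tt = 2 A
  u_xt = 0
Term by term:
  -2·u_tt = - 4 A
  -2·u_xt = 0
So the left-hand side equals
  - 4 A
This must equal f(x, t) = 4 identically.
Matching coefficients of the independent functions:
  [constant term]:  - 4 A = 4
Solving: A = -1.
Check against the point condition:
  u(0, 1) = -1  ⟹  A = -1  ✓
Hence u(x, t) = - t^{2}.

Answer: u(x, t) = - t^{2}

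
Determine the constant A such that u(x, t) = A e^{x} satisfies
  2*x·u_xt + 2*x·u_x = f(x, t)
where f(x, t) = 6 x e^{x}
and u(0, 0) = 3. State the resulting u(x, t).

Answer: u(x, t) = 3 e^{x}

Derivation:
Substitute the ansatz u = A e^{x} into the left-hand side.
Derivatives of the ansatz:
  u_xt = 0
  u_x = A e^{x}
Term by term:
  2*x·u_xt = 0
  2*x·u_x = 2 A x e^{x}
So the left-hand side equals
  2 A x e^{x}
This must equal f(x, t) = 6 x e^{x} identically.
Matching coefficients of the independent functions:
  [x e^{x}]:  2 A = 6
Solving: A = 3.
Check against the point condition:
  u(0, 0) = 3  ⟹  A = 3  ✓
Hence u(x, t) = 3 e^{x}.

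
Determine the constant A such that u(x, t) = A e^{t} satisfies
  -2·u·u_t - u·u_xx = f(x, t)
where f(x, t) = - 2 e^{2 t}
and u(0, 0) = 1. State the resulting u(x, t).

Answer: u(x, t) = e^{t}

Derivation:
Substitute the ansatz u = A e^{t} into the left-hand side.
Derivatives of the ansatz:
  u_t = A e^{t}
  u_xx = 0
Term by term:
  -2·u·u_t = - 2 A^{2} e^{2 t}
  -u·u_xx = 0
So the left-hand side equals
  - 2 A^{2} e^{2 t}
This must equal f(x, t) = - 2 e^{2 t} identically.
Matching coefficients of the independent functions:
  [e^{2 t}]:  - 2 A^{2} = -2
These equations allow (A) = (-1) or (1).
Impose the point condition(s):
  u(0, 0) = 1  ⟹  A = 1
Only A = 1 satisfies everything.
Hence u(x, t) = e^{t}.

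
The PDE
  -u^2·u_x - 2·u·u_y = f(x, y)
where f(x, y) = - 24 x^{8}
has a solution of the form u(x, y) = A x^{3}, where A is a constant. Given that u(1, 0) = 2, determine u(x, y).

Substitute the ansatz u = A x^{3} into the left-hand side.
Derivatives of the ansatz:
  u_x = 3 A x^{2}
  u_y = 0
Term by term:
  -u^2·u_x = - 3 A^{3} x^{8}
  -2·u·u_y = 0
So the left-hand side equals
  - 3 A^{3} x^{8}
This must equal f(x, y) = - 24 x^{8} identically.
Matching coefficients of the independent functions:
  [x^{8}]:  - 3 A^{3} = -24
Solving: A = 2.
Check against the point condition:
  u(1, 0) = 2  ⟹  A = 2  ✓
Hence u(x, y) = 2 x^{3}.

Answer: u(x, y) = 2 x^{3}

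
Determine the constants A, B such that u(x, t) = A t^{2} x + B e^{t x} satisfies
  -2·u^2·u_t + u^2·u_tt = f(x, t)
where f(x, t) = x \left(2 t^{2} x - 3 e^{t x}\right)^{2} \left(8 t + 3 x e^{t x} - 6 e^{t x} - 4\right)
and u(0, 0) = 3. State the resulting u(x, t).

Answer: u(x, t) = - 2 t^{2} x + 3 e^{t x}

Derivation:
Substitute the ansatz u = A t^{2} x + B e^{t x} into the left-hand side.
Derivatives of the ansatz:
  u_t = 2 A t x + B x e^{t x}
  u_tt = 2 A x + B x^{2} e^{t x}
Term by term:
  -2·u^2·u_t = - 4 A^{3} t^{5} x^{3} - 2 A^{2} B t^{4} x^{3} e^{t x} - 8 A^{2} B t^{3} x^{2} e^{t x} - 4 A B^{2} t^{2} x^{2} e^{2 t x} - 4 A B^{2} t x e^{2 t x} - 2 B^{3} x e^{3 t x}
  u^2·u_tt = 2 A^{3} t^{4} x^{3} + A^{2} B t^{4} x^{4} e^{t x} + 4 A^{2} B t^{2} x^{2} e^{t x} + 2 A B^{2} t^{2} x^{3} e^{2 t x} + 2 A B^{2} x e^{2 t x} + B^{3} x^{2} e^{3 t x}
So the left-hand side equals
  - 4 A^{3} t^{5} x^{3} + 2 A^{3} t^{4} x^{3} + A^{2} B t^{4} x^{4} e^{t x} - 2 A^{2} B t^{4} x^{3} e^{t x} - 8 A^{2} B t^{3} x^{2} e^{t x} + 4 A^{2} B t^{2} x^{2} e^{t x} + 2 A B^{2} t^{2} x^{3} e^{2 t x} - 4 A B^{2} t^{2} x^{2} e^{2 t x} - 4 A B^{2} t x e^{2 t x} + 2 A B^{2} x e^{2 t x} + B^{3} x^{2} e^{3 t x} - 2 B^{3} x e^{3 t x}
This must equal f(x, t) identically; expanded, f = 32 t^{5} x^{3} + 12 t^{4} x^{4} e^{t x} - 24 t^{4} x^{3} e^{t x} - 16 t^{4} x^{3} - 96 t^{3} x^{2} e^{t x} - 36 t^{2} x^{3} e^{2 t x} + 72 t^{2} x^{2} e^{2 t x} + 48 t^{2} x^{2} e^{t x} + 72 t x e^{2 t x} + 27 x^{2} e^{3 t x} - 54 x e^{3 t x} - 36 x e^{2 t x}.
Matching coefficients of the independent functions:
  [t^{4} x^{3}]:  2 A^{3} = -16
  [t^{5} x^{3}]:  - 4 A^{3} = 32
  [x e^{2 t x}, t^{2} x^{3} e^{2 t x}]:  2 A B^{2} = -36
  [x e^{3 t x}]:  - 2 B^{3} = -54
  [x^{2} e^{3 t x}]:  B^{3} = 27
  [t x e^{2 t x}, t^{2} x^{2} e^{2 t x}]:  - 4 A B^{2} = 72
  [t^{2} x^{2} e^{t x}]:  4 A^{2} B = 48
  [t^{3} x^{2} e^{t x}]:  - 8 A^{2} B = -96
  [t^{4} x^{3} e^{t x}]:  - 2 A^{2} B = -24
  [t^{4} x^{4} e^{t x}]:  A^{2} B = 12
Solving: A = -2, B = 3.
Check against the point condition:
  u(0, 0) = 3  ⟹  B = 3  ✓
Hence u(x, t) = - 2 t^{2} x + 3 e^{t x}.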